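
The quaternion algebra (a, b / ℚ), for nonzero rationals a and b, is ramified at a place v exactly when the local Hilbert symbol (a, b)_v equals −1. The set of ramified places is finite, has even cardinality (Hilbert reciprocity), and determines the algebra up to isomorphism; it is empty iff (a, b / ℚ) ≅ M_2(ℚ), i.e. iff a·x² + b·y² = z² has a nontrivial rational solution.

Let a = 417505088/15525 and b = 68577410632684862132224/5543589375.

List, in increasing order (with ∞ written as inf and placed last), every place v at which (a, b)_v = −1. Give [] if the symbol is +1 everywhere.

[3, 7, 11, 13, 23, 37]

(a, b) ≡ (187473, 184667) mod (ℚ^×)²; places V = {2, 3, 5, 7, 11, 13, 19, 23, 31, 37, ∞}.
(a,b)_19: α=1, u≡17; β=2, v≡7 (mod 19); (17|19)=+1, (7|19)=+1; sign (−1)^0·+1^2·+1^1 = +1.
(a,b)_∞: sgn(187473)=+, sgn(184667)=+, so +1.
(a,b)_11: α=1, u≡9; β=2, v≡2 (mod 11); (9|11)=+1, (2|11)=-1; sign (−1)^0·+1^2·-1^1 = -1.
(a,b)_2: α=6, β=12; u≡1, v≡3 (mod 8); ε(u)ε(v)=0·1, αω(v)=6·1, βω(u)=12·0; sum ≡ 0  ⇒  +1.
(a,b)_5: α=-2, u≡3; β=-4, v≡3 (mod 5); (3|5)=-1, (3|5)=-1; sign (−1)^0·-1^-4·-1^-2 = +1.
(a,b)_31: α=0, u≡10; β=1, v≡5 (mod 31); (10|31)=+1, (5|31)=+1; sign (−1)^0·+1^1·+1^0 = +1.
(a,b)_3: α=-3, u≡1; β=-6, v≡2 (mod 3); (1|3)=+1, (2|3)=-1; sign (−1)^0·+1^-6·-1^-3 = -1.
(a,b)_23: α=-1, u≡9; β=-3, v≡3 (mod 23); (9|23)=+1, (3|23)=+1; sign (−1)^1·+1^-3·+1^-1 = -1.
(a,b)_37: α=0, u≡19; β=1, v≡9 (mod 37); (19|37)=-1, (9|37)=+1; sign (−1)^0·-1^1·+1^0 = -1.
(a,b)_7: α=4, u≡6; β=11, v≡3 (mod 7); (6|7)=-1, (3|7)=-1; sign (−1)^0·-1^11·-1^4 = -1.
(a,b)_13: α=1, u≡10; β=2, v≡7 (mod 13); (10|13)=+1, (7|13)=-1; sign (−1)^0·+1^2·-1^1 = -1.
(187473, 184667 / ℚ) ramifies at {3, 7, 11, 13, 23, 37}: a division algebra.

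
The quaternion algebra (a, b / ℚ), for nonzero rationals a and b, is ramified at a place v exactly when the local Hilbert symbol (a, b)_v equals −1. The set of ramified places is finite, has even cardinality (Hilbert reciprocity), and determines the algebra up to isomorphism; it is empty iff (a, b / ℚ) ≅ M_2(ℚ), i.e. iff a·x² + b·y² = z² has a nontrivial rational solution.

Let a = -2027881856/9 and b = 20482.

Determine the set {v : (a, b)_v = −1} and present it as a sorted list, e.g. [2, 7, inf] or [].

(a, b) ≡ (-646646, 418) mod (ℚ^×)²; places V = {2, 3, 7, 11, 13, 17, 19, ∞}.
(a,b)_11: α=1, u≡1; β=1, v≡3 (mod 11); (1|11)=+1, (3|11)=+1; sign (−1)^1·+1^1·+1^1 = -1.
(a,b)_3: α=-2, u≡1; β=0, v≡1 (mod 3); (1|3)=+1, (1|3)=+1; sign (−1)^0·+1^0·+1^-2 = +1.
(a,b)_7: α=3, u≡4; β=2, v≡5 (mod 7); (4|7)=+1, (5|7)=-1; sign (−1)^0·+1^2·-1^3 = -1.
(a,b)_19: α=1, u≡10; β=1, v≡14 (mod 19); (10|19)=-1, (14|19)=-1; sign (−1)^1·-1^1·-1^1 = -1.
(a,b)_13: α=1, u≡3; β=0, v≡7 (mod 13); (3|13)=+1, (7|13)=-1; sign (−1)^0·+1^0·-1^1 = -1.
(a,b)_17: α=1, u≡9; β=0, v≡14 (mod 17); (9|17)=+1, (14|17)=-1; sign (−1)^0·+1^0·-1^1 = -1.
(a,b)_∞: sgn(-646646)=−, sgn(418)=+, so +1.
(a,b)_2: α=7, β=1; u≡5, v≡1 (mod 8); ε(u)ε(v)=0·0, αω(v)=7·0, βω(u)=1·1; sum ≡ 1  ⇒  -1.
(-646646, 418 / ℚ) ramifies at {2, 7, 11, 13, 17, 19}: a division algebra.

[2, 7, 11, 13, 17, 19]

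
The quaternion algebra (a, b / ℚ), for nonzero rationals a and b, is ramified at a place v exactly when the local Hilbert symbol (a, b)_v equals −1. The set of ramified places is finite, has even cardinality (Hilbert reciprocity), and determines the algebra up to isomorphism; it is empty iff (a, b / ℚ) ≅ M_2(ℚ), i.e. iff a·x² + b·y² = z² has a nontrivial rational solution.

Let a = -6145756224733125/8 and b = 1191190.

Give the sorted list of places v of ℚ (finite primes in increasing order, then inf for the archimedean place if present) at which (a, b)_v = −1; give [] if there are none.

[2, 7, 11, 13]

Mod squares: a ≡ -154, b ≡ 24310. Check v ∈ {∞, 2, 3, 5, 7, 11, 13, 17}.
v=5: a=5^4·(≡4), b=5^1·(≡3) mod 5; (4|5)=+1, (3|5)=-1; (−1)^{4·1·2}·(+1)^1·(-1)^4 = +1.
v=2: v_2(a)=-3, v_2(b)=1; units ≡ 3, 3 (mod 8); ε·ε+αω+βω = 1·1+-3·1+1·1 ≡ 1  ⇒  (a,b)_2 = -1.
v=∞: -154 < 0 and 24310 > 0  ⇒  (a,b)_∞ = +1.
v=11: a=11^3·(≡6), b=11^1·(≡6) mod 11; (6|11)=-1, (6|11)=-1; (−1)^{3·1·5}·(-1)^1·(-1)^3 = -1.
v=17: a=17^2·(≡16), b=17^1·(≡13) mod 17; (16|17)=+1, (13|17)=+1; (−1)^{2·1·8}·(+1)^1·(+1)^2 = +1.
v=13: a=13^2·(≡11), b=13^1·(≡6) mod 13; (11|13)=-1, (6|13)=-1; (−1)^{2·1·6}·(-1)^1·(-1)^2 = -1.
v=3: a=3^2·(≡2), b=3^0·(≡1) mod 3; (2|3)=-1, (1|3)=+1; (−1)^{2·0·1}·(-1)^0·(+1)^2 = +1.
v=7: a=7^5·(≡6), b=7^2·(≡6) mod 7; (6|7)=-1, (6|7)=-1; (−1)^{5·2·3}·(-1)^2·(-1)^5 = -1.
(-154, 24310 / ℚ) ramifies at {2, 7, 11, 13}: a division algebra.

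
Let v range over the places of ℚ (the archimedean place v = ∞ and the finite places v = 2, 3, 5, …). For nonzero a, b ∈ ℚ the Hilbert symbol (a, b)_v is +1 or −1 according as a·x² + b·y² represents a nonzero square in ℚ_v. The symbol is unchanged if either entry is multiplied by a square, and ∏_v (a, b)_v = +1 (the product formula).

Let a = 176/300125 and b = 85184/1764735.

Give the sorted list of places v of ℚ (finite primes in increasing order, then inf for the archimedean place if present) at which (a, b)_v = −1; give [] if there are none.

[5, 11]

Mod squares: a ≡ 55, b ≡ 165. Check v ∈ {∞, 2, 3, 5, 7, 11}.
v=2: v_2(a)=4, v_2(b)=6; units ≡ 7, 5 (mod 8); ε·ε+αω+βω = 1·0+4·1+6·0 ≡ 0  ⇒  (a,b)_2 = +1.
v=∞: 55 > 0 and 165 > 0  ⇒  (a,b)_∞ = +1.
v=11: a=11^1·(≡5), b=11^3·(≡4) mod 11; (5|11)=+1, (4|11)=+1; (−1)^{1·3·5}·(+1)^3·(+1)^1 = -1.
v=5: a=5^-3·(≡1), b=5^-1·(≡2) mod 5; (1|5)=+1, (2|5)=-1; (−1)^{-3·-1·2}·(+1)^-1·(-1)^-3 = -1.
v=3: a=3^0·(≡1), b=3^-1·(≡1) mod 3; (1|3)=+1, (1|3)=+1; (−1)^{0·-1·1}·(+1)^-1·(+1)^0 = +1.
v=7: a=7^-4·(≡6), b=7^-6·(≡1) mod 7; (6|7)=-1, (1|7)=+1; (−1)^{-4·-6·3}·(-1)^-6·(+1)^-4 = +1.
Ram(55, 165) = {5, 11}; no ℚ_5-point on the conic.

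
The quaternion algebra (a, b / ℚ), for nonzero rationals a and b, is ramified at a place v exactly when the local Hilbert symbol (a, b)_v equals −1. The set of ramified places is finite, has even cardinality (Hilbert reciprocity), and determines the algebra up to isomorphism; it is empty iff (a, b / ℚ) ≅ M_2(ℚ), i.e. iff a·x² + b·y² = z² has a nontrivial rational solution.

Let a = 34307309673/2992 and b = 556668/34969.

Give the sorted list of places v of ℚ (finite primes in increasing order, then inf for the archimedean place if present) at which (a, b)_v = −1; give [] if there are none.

[2, 7, 11, 13, 17, 43]

Mod squares: a ≡ 731731, b ≡ 7. Check v ∈ {∞, 2, 3, 7, 11, 13, 17, 43, 47}.
v=∞: 731731 > 0 and 7 > 0  ⇒  (a,b)_∞ = +1.
v=11: a=11^-1·(≡4), b=11^-2·(≡8) mod 11; (4|11)=+1, (8|11)=-1; (−1)^{-1·-2·5}·(+1)^-2·(-1)^-1 = -1.
v=13: a=13^1·(≡9), b=13^0·(≡5) mod 13; (9|13)=+1, (5|13)=-1; (−1)^{1·0·6}·(+1)^0·(-1)^1 = -1.
v=17: a=17^-1·(≡13), b=17^-2·(≡10) mod 17; (13|17)=+1, (10|17)=-1; (−1)^{-1·-2·8}·(+1)^-2·(-1)^-1 = -1.
v=7: a=7^3·(≡4), b=7^1·(≡1) mod 7; (4|7)=+1, (1|7)=+1; (−1)^{3·1·3}·(+1)^1·(+1)^3 = -1.
v=2: v_2(a)=-4, v_2(b)=2; units ≡ 3, 7 (mod 8); ε·ε+αω+βω = 1·1+-4·0+2·1 ≡ 1  ⇒  (a,b)_2 = -1.
v=3: a=3^4·(≡1), b=3^2·(≡1) mod 3; (1|3)=+1, (1|3)=+1; (−1)^{4·2·1}·(+1)^2·(+1)^4 = +1.
v=47: a=47^2·(≡43), b=47^2·(≡17) mod 47; (43|47)=-1, (17|47)=+1; (−1)^{2·2·23}·(-1)^2·(+1)^2 = +1.
v=43: a=43^1·(≡33), b=43^0·(≡42) mod 43; (33|43)=-1, (42|43)=-1; (−1)^{1·0·21}·(-1)^0·(-1)^1 = -1.
|Ram(731731, 7)| = 6, even; anisotropic at {2, 7, 11, 13, 17, 43}.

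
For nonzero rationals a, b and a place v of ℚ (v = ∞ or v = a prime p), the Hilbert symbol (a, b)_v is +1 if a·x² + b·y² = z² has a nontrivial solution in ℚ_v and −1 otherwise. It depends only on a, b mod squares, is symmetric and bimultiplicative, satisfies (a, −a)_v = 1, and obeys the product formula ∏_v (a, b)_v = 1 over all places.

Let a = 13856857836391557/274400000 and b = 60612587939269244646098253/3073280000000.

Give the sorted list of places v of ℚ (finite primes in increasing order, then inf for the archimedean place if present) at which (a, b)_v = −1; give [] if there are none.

Mod squares: a ≡ 3255, b ≡ 65. Check v ∈ {∞, 2, 3, 5, 7, 13, 17, 19, 31, 53}.
v=3: a=3^5·(≡2), b=3^2·(≡2) mod 3; (2|3)=-1, (2|3)=-1; (−1)^{5·2·1}·(-1)^2·(-1)^5 = -1.
v=13: a=13^2·(≡11), b=13^3·(≡11) mod 13; (11|13)=-1, (11|13)=-1; (−1)^{2·3·6}·(-1)^3·(-1)^2 = -1.
v=5: a=5^-5·(≡4), b=5^-7·(≡2) mod 5; (4|5)=+1, (2|5)=-1; (−1)^{-5·-7·2}·(+1)^-7·(-1)^-5 = -1.
v=2: v_2(a)=-8, v_2(b)=-14; units ≡ 7, 1 (mod 8); ε·ε+αω+βω = 1·0+-8·0+-14·0 ≡ 0  ⇒  (a,b)_2 = +1.
v=17: a=17^4·(≡13), b=17^6·(≡12) mod 17; (13|17)=+1, (12|17)=-1; (−1)^{4·6·8}·(+1)^6·(-1)^4 = +1.
v=53: a=53^0·(≡3), b=53^2·(≡8) mod 53; (3|53)=-1, (8|53)=-1; (−1)^{0·2·26}·(-1)^2·(-1)^0 = +1.
v=19: a=19^4·(≡7), b=19^6·(≡8) mod 19; (7|19)=+1, (8|19)=-1; (−1)^{4·6·9}·(+1)^6·(-1)^4 = +1.
v=7: a=7^-3·(≡3), b=7^-4·(≡1) mod 7; (3|7)=-1, (1|7)=+1; (−1)^{-3·-4·3}·(-1)^-4·(+1)^-3 = +1.
v=31: a=31^1·(≡6), b=31^2·(≡23) mod 31; (6|31)=-1, (23|31)=-1; (−1)^{1·2·15}·(-1)^2·(-1)^1 = -1.
v=∞: 3255 > 0 and 65 > 0  ⇒  (a,b)_∞ = +1.
|Ram(3255, 65)| = 4, even; anisotropic at {3, 5, 13, 31}.

[3, 5, 13, 31]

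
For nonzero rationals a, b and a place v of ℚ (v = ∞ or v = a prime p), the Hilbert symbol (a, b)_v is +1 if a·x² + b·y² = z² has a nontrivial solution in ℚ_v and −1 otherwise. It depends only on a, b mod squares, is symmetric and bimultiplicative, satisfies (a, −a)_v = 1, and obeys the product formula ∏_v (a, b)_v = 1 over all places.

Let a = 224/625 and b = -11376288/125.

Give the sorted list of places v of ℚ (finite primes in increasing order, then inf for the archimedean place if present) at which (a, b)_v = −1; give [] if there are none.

[2, 3, 7, 19]

Mod squares: a ≡ 14, b ≡ -43890. Check v ∈ {∞, 2, 3, 5, 7, 11, 19}.
v=5: a=5^-4·(≡4), b=5^-3·(≡2) mod 5; (4|5)=+1, (2|5)=-1; (−1)^{-4·-3·2}·(+1)^-3·(-1)^-4 = +1.
v=11: a=11^0·(≡9), b=11^1·(≡3) mod 11; (9|11)=+1, (3|11)=+1; (−1)^{0·1·5}·(+1)^1·(+1)^0 = +1.
v=7: a=7^1·(≡2), b=7^1·(≡1) mod 7; (2|7)=+1, (1|7)=+1; (−1)^{1·1·3}·(+1)^1·(+1)^1 = -1.
v=19: a=19^0·(≡2), b=19^1·(≡3) mod 19; (2|19)=-1, (3|19)=-1; (−1)^{0·1·9}·(-1)^1·(-1)^0 = -1.
v=3: a=3^0·(≡2), b=3^5·(≡1) mod 3; (2|3)=-1, (1|3)=+1; (−1)^{0·5·1}·(-1)^5·(+1)^0 = -1.
v=2: v_2(a)=5, v_2(b)=5; units ≡ 7, 7 (mod 8); ε·ε+αω+βω = 1·1+5·0+5·0 ≡ 1  ⇒  (a,b)_2 = -1.
v=∞: 14 > 0 and -43890 < 0  ⇒  (a,b)_∞ = +1.
Ram(14, -43890) = {2, 3, 7, 19}; no ℚ_2-point on the conic.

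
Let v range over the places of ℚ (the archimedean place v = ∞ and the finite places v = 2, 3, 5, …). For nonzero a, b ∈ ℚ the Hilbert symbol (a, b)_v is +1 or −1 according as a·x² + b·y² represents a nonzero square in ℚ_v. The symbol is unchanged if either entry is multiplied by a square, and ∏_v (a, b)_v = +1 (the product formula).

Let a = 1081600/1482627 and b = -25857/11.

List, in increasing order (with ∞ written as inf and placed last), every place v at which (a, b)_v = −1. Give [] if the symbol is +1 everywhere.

Mod squares: a ≡ 3, b ≡ -187. Check v ∈ {∞, 2, 3, 5, 11, 13, 17, 19, 37}.
v=∞: 3 > 0 and -187 < 0  ⇒  (a,b)_∞ = +1.
v=3: a=3^-1·(≡1), b=3^2·(≡2) mod 3; (1|3)=+1, (2|3)=-1; (−1)^{-1·2·1}·(+1)^2·(-1)^-1 = -1.
v=37: a=37^-2·(≡9), b=37^0·(≡14) mod 37; (9|37)=+1, (14|37)=-1; (−1)^{-2·0·18}·(+1)^0·(-1)^-2 = +1.
v=13: a=13^2·(≡10), b=13^2·(≡5) mod 13; (10|13)=+1, (5|13)=-1; (−1)^{2·2·6}·(+1)^2·(-1)^2 = +1.
v=17: a=17^0·(≡10), b=17^1·(≡7) mod 17; (10|17)=-1, (7|17)=-1; (−1)^{0·1·8}·(-1)^1·(-1)^0 = -1.
v=19: a=19^-2·(≡2), b=19^0·(≡14) mod 19; (2|19)=-1, (14|19)=-1; (−1)^{-2·0·9}·(-1)^0·(-1)^-2 = +1.
v=5: a=5^2·(≡2), b=5^0·(≡3) mod 5; (2|5)=-1, (3|5)=-1; (−1)^{2·0·2}·(-1)^0·(-1)^2 = +1.
v=2: v_2(a)=8, v_2(b)=0; units ≡ 3, 5 (mod 8); ε·ε+αω+βω = 1·0+8·1+0·1 ≡ 0  ⇒  (a,b)_2 = +1.
v=11: a=11^0·(≡1), b=11^-1·(≡4) mod 11; (1|11)=+1, (4|11)=+1; (−1)^{0·-1·5}·(+1)^-1·(+1)^0 = +1.
Ram(3, -187) = {3, 17}; no ℚ_3-point on the conic.

[3, 17]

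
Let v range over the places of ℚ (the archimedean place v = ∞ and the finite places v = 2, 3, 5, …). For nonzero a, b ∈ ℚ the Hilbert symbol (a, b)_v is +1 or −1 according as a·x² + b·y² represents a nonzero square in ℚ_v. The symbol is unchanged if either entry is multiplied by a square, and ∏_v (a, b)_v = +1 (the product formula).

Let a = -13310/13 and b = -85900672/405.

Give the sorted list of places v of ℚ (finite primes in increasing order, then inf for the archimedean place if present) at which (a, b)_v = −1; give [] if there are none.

[2, 5, 13, inf]

(a, b) ≡ (-1430, -110) mod (ℚ^×)²; places V = {2, 3, 5, 11, 13, 19, ∞}.
(a,b)_5: α=1, u≡1; β=-1, v≡3 (mod 5); (1|5)=+1, (3|5)=-1; sign (−1)^0·+1^-1·-1^1 = -1.
(a,b)_13: α=-1, u≡2; β=2, v≡6 (mod 13); (2|13)=-1, (6|13)=-1; sign (−1)^0·-1^2·-1^-1 = -1.
(a,b)_2: α=1, β=7; u≡5, v≡1 (mod 8); ε(u)ε(v)=0·0, αω(v)=1·0, βω(u)=7·1; sum ≡ 1  ⇒  -1.
(a,b)_∞: sgn(-1430)=−, sgn(-110)=−, so -1.
(a,b)_11: α=3, u≡6; β=1, v≡5 (mod 11); (6|11)=-1, (5|11)=+1; sign (−1)^1·-1^1·+1^3 = +1.
(a,b)_19: α=0, u≡8; β=2, v≡7 (mod 19); (8|19)=-1, (7|19)=+1; sign (−1)^0·-1^2·+1^0 = +1.
(a,b)_3: α=0, u≡1; β=-4, v≡1 (mod 3); (1|3)=+1, (1|3)=+1; sign (−1)^0·+1^-4·+1^0 = +1.
Ram(-1430, -110) = {2, 5, 13, ∞}; no ℚ_2-point on the conic.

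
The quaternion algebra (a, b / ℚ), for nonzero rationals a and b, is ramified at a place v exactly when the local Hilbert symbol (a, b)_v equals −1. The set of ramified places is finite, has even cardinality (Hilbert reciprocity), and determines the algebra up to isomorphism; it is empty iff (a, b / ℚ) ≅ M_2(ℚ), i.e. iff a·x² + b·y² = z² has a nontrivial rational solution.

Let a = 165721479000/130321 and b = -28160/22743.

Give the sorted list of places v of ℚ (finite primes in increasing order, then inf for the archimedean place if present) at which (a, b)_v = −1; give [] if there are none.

[5, 7]

Mod squares: a ≡ 2310, b ≡ -770. Check v ∈ {∞, 2, 3, 5, 7, 11, 19}.
v=7: a=7^3·(≡4), b=7^-1·(≡1) mod 7; (4|7)=+1, (1|7)=+1; (−1)^{3·-1·3}·(+1)^-1·(+1)^3 = -1.
v=2: v_2(a)=3, v_2(b)=9; units ≡ 3, 7 (mod 8); ε·ε+αω+βω = 1·1+3·0+9·1 ≡ 0  ⇒  (a,b)_2 = +1.
v=11: a=11^5·(≡4), b=11^1·(≡6) mod 11; (4|11)=+1, (6|11)=-1; (−1)^{5·1·5}·(+1)^1·(-1)^5 = +1.
v=19: a=19^-4·(≡5), b=19^-2·(≡6) mod 19; (5|19)=+1, (6|19)=+1; (−1)^{-4·-2·9}·(+1)^-2·(+1)^-4 = +1.
v=∞: 2310 > 0 and -770 < 0  ⇒  (a,b)_∞ = +1.
v=3: a=3^1·(≡2), b=3^-2·(≡1) mod 3; (2|3)=-1, (1|3)=+1; (−1)^{1·-2·1}·(-1)^-2·(+1)^1 = +1.
v=5: a=5^3·(≡2), b=5^1·(≡1) mod 5; (2|5)=-1, (1|5)=+1; (−1)^{3·1·2}·(-1)^1·(+1)^3 = -1.
Ram(2310, -770) = {5, 7}; no ℚ_5-point on the conic.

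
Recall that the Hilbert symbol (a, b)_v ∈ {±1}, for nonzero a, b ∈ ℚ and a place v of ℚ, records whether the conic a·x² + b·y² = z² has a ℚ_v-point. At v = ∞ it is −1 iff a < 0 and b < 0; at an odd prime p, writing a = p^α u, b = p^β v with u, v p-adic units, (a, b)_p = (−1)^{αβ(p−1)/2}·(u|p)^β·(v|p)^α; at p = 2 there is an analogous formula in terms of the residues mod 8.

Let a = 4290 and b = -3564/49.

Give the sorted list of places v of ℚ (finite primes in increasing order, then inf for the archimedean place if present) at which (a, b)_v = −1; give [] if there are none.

Mod squares: a ≡ 4290, b ≡ -11. Check v ∈ {∞, 2, 3, 5, 7, 11, 13}.
v=5: a=5^1·(≡3), b=5^0·(≡4) mod 5; (3|5)=-1, (4|5)=+1; (−1)^{1·0·2}·(-1)^0·(+1)^1 = +1.
v=3: a=3^1·(≡2), b=3^4·(≡1) mod 3; (2|3)=-1, (1|3)=+1; (−1)^{1·4·1}·(-1)^4·(+1)^1 = +1.
v=2: v_2(a)=1, v_2(b)=2; units ≡ 1, 5 (mod 8); ε·ε+αω+βω = 0·0+1·1+2·0 ≡ 1  ⇒  (a,b)_2 = -1.
v=7: a=7^0·(≡6), b=7^-2·(≡6) mod 7; (6|7)=-1, (6|7)=-1; (−1)^{0·-2·3}·(-1)^-2·(-1)^0 = +1.
v=13: a=13^1·(≡5), b=13^0·(≡5) mod 13; (5|13)=-1, (5|13)=-1; (−1)^{1·0·6}·(-1)^0·(-1)^1 = -1.
v=∞: 4290 > 0 and -11 < 0  ⇒  (a,b)_∞ = +1.
v=11: a=11^1·(≡5), b=11^1·(≡10) mod 11; (5|11)=+1, (10|11)=-1; (−1)^{1·1·5}·(+1)^1·(-1)^1 = +1.
(4290, -11 / ℚ) ramifies at {2, 13}: a division algebra.

[2, 13]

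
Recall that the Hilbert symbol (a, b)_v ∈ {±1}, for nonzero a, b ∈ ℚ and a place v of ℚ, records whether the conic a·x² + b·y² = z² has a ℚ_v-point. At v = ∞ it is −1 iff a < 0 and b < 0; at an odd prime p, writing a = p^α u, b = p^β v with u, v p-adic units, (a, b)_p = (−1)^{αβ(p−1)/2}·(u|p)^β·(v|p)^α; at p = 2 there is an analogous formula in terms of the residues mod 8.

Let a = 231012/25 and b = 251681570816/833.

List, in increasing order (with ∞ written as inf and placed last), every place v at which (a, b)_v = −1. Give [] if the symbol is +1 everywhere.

[13, 19, 23, 31]

(a, b) ≡ (713, 96577) mod (ℚ^×)²; places V = {2, 3, 5, 7, 13, 17, 19, 23, 31, ∞}.
(a,b)_31: α=1, u≡29; β=0, v≡24 (mod 31); (29|31)=-1, (24|31)=-1; sign (−1)^0·-1^0·-1^1 = -1.
(a,b)_19: α=0, u≡8; β=1, v≡3 (mod 19); (8|19)=-1, (3|19)=-1; sign (−1)^0·-1^1·-1^0 = -1.
(a,b)_∞: sgn(713)=+, sgn(96577)=+, so +1.
(a,b)_17: α=0, u≡2; β=-1, v≡6 (mod 17); (2|17)=+1, (6|17)=-1; sign (−1)^0·+1^-1·-1^0 = +1.
(a,b)_3: α=4, u≡2; β=0, v≡1 (mod 3); (2|3)=-1, (1|3)=+1; sign (−1)^0·-1^0·+1^4 = +1.
(a,b)_7: α=0, u≡3; β=-2, v≡6 (mod 7); (3|7)=-1, (6|7)=-1; sign (−1)^0·-1^-2·-1^0 = +1.
(a,b)_23: α=1, u≡8; β=1, v≡4 (mod 23); (8|23)=+1, (4|23)=+1; sign (−1)^1·+1^1·+1^1 = -1.
(a,b)_2: α=2, β=18; u≡1, v≡1 (mod 8); ε(u)ε(v)=0·0, αω(v)=2·0, βω(u)=18·0; sum ≡ 0  ⇒  +1.
(a,b)_5: α=-2, u≡2; β=0, v≡2 (mod 5); (2|5)=-1, (2|5)=-1; sign (−1)^0·-1^0·-1^-2 = +1.
(a,b)_13: α=0, u≡11; β=3, v≡5 (mod 13); (11|13)=-1, (5|13)=-1; sign (−1)^0·-1^3·-1^0 = -1.
|Ram(713, 96577)| = 4, even; anisotropic at {13, 19, 23, 31}.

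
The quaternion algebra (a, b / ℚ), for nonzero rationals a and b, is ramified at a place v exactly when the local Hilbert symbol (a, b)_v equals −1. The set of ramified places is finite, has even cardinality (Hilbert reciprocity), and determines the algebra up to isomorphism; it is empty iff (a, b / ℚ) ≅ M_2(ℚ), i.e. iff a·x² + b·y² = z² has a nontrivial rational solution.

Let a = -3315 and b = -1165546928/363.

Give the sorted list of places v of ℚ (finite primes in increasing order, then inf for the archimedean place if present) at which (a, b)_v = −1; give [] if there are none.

Mod squares: a ≡ -3315, b ≡ -4641. Check v ∈ {∞, 2, 3, 5, 7, 11, 13, 17, 31}.
v=13: a=13^1·(≡5), b=13^1·(≡5) mod 13; (5|13)=-1, (5|13)=-1; (−1)^{1·1·6}·(-1)^1·(-1)^1 = +1.
v=7: a=7^0·(≡3), b=7^3·(≡2) mod 7; (3|7)=-1, (2|7)=+1; (−1)^{0·3·3}·(-1)^3·(+1)^0 = -1.
v=31: a=31^0·(≡2), b=31^2·(≡28) mod 31; (2|31)=+1, (28|31)=+1; (−1)^{0·2·15}·(+1)^2·(+1)^0 = +1.
v=17: a=17^1·(≡9), b=17^1·(≡16) mod 17; (9|17)=+1, (16|17)=+1; (−1)^{1·1·8}·(+1)^1·(+1)^1 = +1.
v=∞: -3315 < 0 and -4641 < 0  ⇒  (a,b)_∞ = -1.
v=3: a=3^1·(≡2), b=3^-1·(≡1) mod 3; (2|3)=-1, (1|3)=+1; (−1)^{1·-1·1}·(-1)^-1·(+1)^1 = +1.
v=5: a=5^1·(≡2), b=5^0·(≡4) mod 5; (2|5)=-1, (4|5)=+1; (−1)^{1·0·2}·(-1)^0·(+1)^1 = +1.
v=2: v_2(a)=0, v_2(b)=4; units ≡ 5, 7 (mod 8); ε·ε+αω+βω = 0·1+0·0+4·1 ≡ 0  ⇒  (a,b)_2 = +1.
v=11: a=11^0·(≡7), b=11^-2·(≡5) mod 11; (7|11)=-1, (5|11)=+1; (−1)^{0·-2·5}·(-1)^-2·(+1)^0 = +1.
(-3315, -4641 / ℚ) ramifies at {7, ∞}: a division algebra.

[7, inf]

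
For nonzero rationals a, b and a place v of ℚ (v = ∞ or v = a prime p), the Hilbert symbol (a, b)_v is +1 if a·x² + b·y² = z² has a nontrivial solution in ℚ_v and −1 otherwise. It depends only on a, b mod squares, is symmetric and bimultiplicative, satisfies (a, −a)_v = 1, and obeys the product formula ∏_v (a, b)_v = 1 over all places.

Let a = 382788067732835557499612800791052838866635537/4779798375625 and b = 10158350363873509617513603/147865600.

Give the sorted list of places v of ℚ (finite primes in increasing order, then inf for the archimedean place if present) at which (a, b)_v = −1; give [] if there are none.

Mod squares: a ≡ 19990657, b ≡ 76515963. Check v ∈ {∞, 2, 3, 5, 7, 13, 17, 19, 23, 29, 31, 37, 41, 43}.
v=3: a=3^12·(≡1), b=3^5·(≡2) mod 3; (1|3)=+1, (2|3)=-1; (−1)^{12·5·1}·(+1)^5·(-1)^12 = +1.
v=37: a=37^2·(≡34), b=37^1·(≡24) mod 37; (34|37)=+1, (24|37)=-1; (−1)^{2·1·18}·(+1)^1·(-1)^2 = +1.
v=23: a=23^11·(≡3), b=23^5·(≡20) mod 23; (3|23)=+1, (20|23)=-1; (−1)^{11·5·11}·(+1)^5·(-1)^11 = +1.
v=7: a=7^-2·(≡2), b=7^2·(≡6) mod 7; (2|7)=+1, (6|7)=-1; (−1)^{-2·2·3}·(+1)^2·(-1)^-2 = +1.
v=17: a=17^3·(≡5), b=17^1·(≡15) mod 17; (5|17)=-1, (15|17)=+1; (−1)^{3·1·8}·(-1)^1·(+1)^3 = -1.
v=31: a=31^-4·(≡16), b=31^0·(≡6) mod 31; (16|31)=+1, (6|31)=-1; (−1)^{-4·0·15}·(+1)^0·(-1)^-4 = +1.
v=5: a=5^-4·(≡2), b=5^-2·(≡2) mod 5; (2|5)=-1, (2|5)=-1; (−1)^{-4·-2·2}·(-1)^-2·(-1)^-4 = +1.
v=19: a=19^0·(≡1), b=19^-2·(≡13) mod 19; (1|19)=+1, (13|19)=-1; (−1)^{0·-2·9}·(+1)^-2·(-1)^0 = +1.
v=2: v_2(a)=0, v_2(b)=-14; units ≡ 1, 3 (mod 8); ε·ε+αω+βω = 0·1+0·1+-14·0 ≡ 0  ⇒  (a,b)_2 = +1.
v=∞: 19990657 > 0 and 76515963 > 0  ⇒  (a,b)_∞ = +1.
v=41: a=41^3·(≡37), b=41^1·(≡10) mod 41; (37|41)=+1, (10|41)=+1; (−1)^{3·1·20}·(+1)^1·(+1)^3 = +1.
v=43: a=43^3·(≡3), b=43^1·(≡10) mod 43; (3|43)=-1, (10|43)=+1; (−1)^{3·1·21}·(-1)^1·(+1)^3 = +1.
v=29: a=29^5·(≡3), b=29^4·(≡14) mod 29; (3|29)=-1, (14|29)=-1; (−1)^{5·4·14}·(-1)^4·(-1)^5 = -1.
v=13: a=13^-2·(≡6), b=13^2·(≡12) mod 13; (6|13)=-1, (12|13)=+1; (−1)^{-2·2·6}·(-1)^2·(+1)^-2 = +1.
(19990657, 76515963 / ℚ) ramifies at {17, 29}: a division algebra.

[17, 29]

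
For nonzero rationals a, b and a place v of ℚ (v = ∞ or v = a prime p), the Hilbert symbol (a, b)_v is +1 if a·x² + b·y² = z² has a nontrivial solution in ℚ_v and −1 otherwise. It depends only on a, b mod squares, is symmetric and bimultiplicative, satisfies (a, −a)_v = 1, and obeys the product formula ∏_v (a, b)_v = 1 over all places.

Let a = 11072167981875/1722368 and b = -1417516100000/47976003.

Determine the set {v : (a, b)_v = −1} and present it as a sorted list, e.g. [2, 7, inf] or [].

[2, 5]

(a, b) ≡ (22, -30030) mod (ℚ^×)²; places V = {2, 3, 5, 7, 11, 13, 17, 29, 31, 43, ∞}.
(a,b)_∞: sgn(22)=+, sgn(-30030)=−, so +1.
(a,b)_3: α=4, u≡1; β=-3, v≡1 (mod 3); (1|3)=+1, (1|3)=+1; sign (−1)^0·+1^-3·+1^4 = +1.
(a,b)_43: α=0, u≡18; β=-2, v≡39 (mod 43); (18|43)=-1, (39|43)=-1; sign (−1)^0·-1^-2·-1^0 = +1.
(a,b)_13: α=2, u≡10; β=1, v≡12 (mod 13); (10|13)=+1, (12|13)=+1; sign (−1)^0·+1^1·+1^2 = +1.
(a,b)_31: α=0, u≡30; β=-2, v≡18 (mod 31); (30|31)=-1, (18|31)=+1; sign (−1)^0·-1^-2·+1^0 = +1.
(a,b)_11: α=1, u≡7; β=1, v≡5 (mod 11); (7|11)=-1, (5|11)=+1; sign (−1)^1·-1^1·+1^1 = +1.
(a,b)_2: α=-11, β=5; u≡3, v≡1 (mod 8); ε(u)ε(v)=1·0, αω(v)=-11·0, βω(u)=5·1; sum ≡ 1  ⇒  -1.
(a,b)_29: α=-2, u≡6; β=0, v≡18 (mod 29); (6|29)=+1, (18|29)=-1; sign (−1)^0·+1^0·-1^-2 = +1.
(a,b)_7: α=6, u≡1; β=3, v≡1 (mod 7); (1|7)=+1, (1|7)=+1; sign (−1)^0·+1^3·+1^6 = +1.
(a,b)_17: α=0, u≡5; β=2, v≡8 (mod 17); (5|17)=-1, (8|17)=+1; sign (−1)^0·-1^2·+1^0 = +1.
(a,b)_5: α=4, u≡2; β=5, v≡1 (mod 5); (2|5)=-1, (1|5)=+1; sign (−1)^0·-1^5·+1^4 = -1.
(22, -30030 / ℚ) ramifies at {2, 5}: a division algebra.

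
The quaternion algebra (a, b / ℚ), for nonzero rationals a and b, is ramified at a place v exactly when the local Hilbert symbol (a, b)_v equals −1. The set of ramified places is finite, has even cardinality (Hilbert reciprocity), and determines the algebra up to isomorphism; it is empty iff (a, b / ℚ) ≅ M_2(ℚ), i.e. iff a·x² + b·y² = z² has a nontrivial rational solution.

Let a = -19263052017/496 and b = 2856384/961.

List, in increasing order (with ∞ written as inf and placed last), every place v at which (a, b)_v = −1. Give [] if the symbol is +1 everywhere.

[3, 31]

(a, b) ≡ (-72447, 551) mod (ℚ^×)²; places V = {2, 3, 11, 19, 29, 31, 41, ∞}.
(a,b)_31: α=-1, u≡16; β=-2, v≡13 (mod 31); (16|31)=+1, (13|31)=-1; sign (−1)^0·+1^-2·-1^-1 = -1.
(a,b)_2: α=-4, β=6; u≡1, v≡7 (mod 8); ε(u)ε(v)=0·1, αω(v)=-4·0, βω(u)=6·0; sum ≡ 0  ⇒  +1.
(a,b)_3: α=5, u≡1; β=4, v≡2 (mod 3); (1|3)=+1, (2|3)=-1; sign (−1)^0·+1^4·-1^5 = -1.
(a,b)_∞: sgn(-72447)=−, sgn(551)=+, so +1.
(a,b)_29: α=2, u≡25; β=1, v≡3 (mod 29); (25|29)=+1, (3|29)=-1; sign (−1)^0·+1^1·-1^2 = +1.
(a,b)_41: α=1, u≡37; β=0, v≡18 (mod 41); (37|41)=+1, (18|41)=+1; sign (−1)^0·+1^0·+1^1 = +1.
(a,b)_11: α=2, u≡10; β=0, v≡9 (mod 11); (10|11)=-1, (9|11)=+1; sign (−1)^0·-1^0·+1^2 = +1.
(a,b)_19: α=1, u≡1; β=1, v≡18 (mod 19); (1|19)=+1, (18|19)=-1; sign (−1)^1·+1^1·-1^1 = +1.
(-72447, 551 / ℚ) ramifies at {3, 31}: a division algebra.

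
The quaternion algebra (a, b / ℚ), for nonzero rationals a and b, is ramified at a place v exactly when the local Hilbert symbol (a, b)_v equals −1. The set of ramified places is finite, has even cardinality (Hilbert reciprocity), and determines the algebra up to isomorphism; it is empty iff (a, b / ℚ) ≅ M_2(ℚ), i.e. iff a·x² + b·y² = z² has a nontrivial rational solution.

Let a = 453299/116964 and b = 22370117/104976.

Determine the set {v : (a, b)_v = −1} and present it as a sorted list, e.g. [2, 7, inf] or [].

[]

Mod squares: a ≡ 11, b ≡ 77. Check v ∈ {∞, 2, 3, 7, 11, 19, 29}.
v=19: a=19^-2·(≡16), b=19^0·(≡11) mod 19; (16|19)=+1, (11|19)=+1; (−1)^{-2·0·9}·(+1)^0·(+1)^-2 = +1.
v=∞: 11 > 0 and 77 > 0  ⇒  (a,b)_∞ = +1.
v=29: a=29^2·(≡19), b=29^0·(≡12) mod 29; (19|29)=-1, (12|29)=-1; (−1)^{2·0·14}·(-1)^0·(-1)^2 = +1.
v=3: a=3^-4·(≡2), b=3^-8·(≡2) mod 3; (2|3)=-1, (2|3)=-1; (−1)^{-4·-8·1}·(-1)^-8·(-1)^-4 = +1.
v=2: v_2(a)=-2, v_2(b)=-4; units ≡ 3, 5 (mod 8); ε·ε+αω+βω = 1·0+-2·1+-4·1 ≡ 0  ⇒  (a,b)_2 = +1.
v=11: a=11^1·(≡3), b=11^3·(≡7) mod 11; (3|11)=+1, (7|11)=-1; (−1)^{1·3·5}·(+1)^3·(-1)^1 = +1.
v=7: a=7^2·(≡4), b=7^5·(≡2) mod 7; (4|7)=+1, (2|7)=+1; (−1)^{2·5·3}·(+1)^5·(+1)^2 = +1.
Every local symbol is +1, so the conic 11·x² + 77·y² = z² has ℚ_v-points for all v and hence a ℚ-point; (a, b / ℚ) ≅ M_2(ℚ).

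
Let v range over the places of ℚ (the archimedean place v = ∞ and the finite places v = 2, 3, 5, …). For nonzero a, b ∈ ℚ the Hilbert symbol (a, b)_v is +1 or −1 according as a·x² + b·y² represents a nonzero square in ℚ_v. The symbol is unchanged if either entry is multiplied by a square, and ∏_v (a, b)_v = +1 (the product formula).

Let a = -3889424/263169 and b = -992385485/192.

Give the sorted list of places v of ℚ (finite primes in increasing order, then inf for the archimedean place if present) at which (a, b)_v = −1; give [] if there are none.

Mod squares: a ≡ -41, b ≡ -114855. Check v ∈ {∞, 2, 3, 5, 7, 11, 13, 19, 23, 31, 41}.
v=13: a=13^0·(≡2), b=13^1·(≡2) mod 13; (2|13)=-1, (2|13)=-1; (−1)^{0·1·6}·(-1)^1·(-1)^0 = -1.
v=23: a=23^0·(≡20), b=23^2·(≡21) mod 23; (20|23)=-1, (21|23)=-1; (−1)^{0·2·11}·(-1)^2·(-1)^0 = +1.
v=11: a=11^2·(≡4), b=11^0·(≡6) mod 11; (4|11)=+1, (6|11)=-1; (−1)^{2·0·5}·(+1)^0·(-1)^2 = +1.
v=∞: -41 < 0 and -114855 < 0  ⇒  (a,b)_∞ = -1.
v=5: a=5^0·(≡4), b=5^1·(≡4) mod 5; (4|5)=+1, (4|5)=+1; (−1)^{0·1·2}·(+1)^1·(+1)^0 = +1.
v=3: a=3^-6·(≡1), b=3^-1·(≡1) mod 3; (1|3)=+1, (1|3)=+1; (−1)^{-6·-1·1}·(+1)^-1·(+1)^-6 = +1.
v=7: a=7^2·(≡1), b=7^2·(≡2) mod 7; (1|7)=+1, (2|7)=+1; (−1)^{2·2·3}·(+1)^2·(+1)^2 = +1.
v=31: a=31^0·(≡27), b=31^1·(≡30) mod 31; (27|31)=-1, (30|31)=-1; (−1)^{0·1·15}·(-1)^1·(-1)^0 = -1.
v=41: a=41^1·(≡40), b=41^0·(≡19) mod 41; (40|41)=+1, (19|41)=-1; (−1)^{1·0·20}·(+1)^0·(-1)^1 = -1.
v=2: v_2(a)=4, v_2(b)=-6; units ≡ 7, 1 (mod 8); ε·ε+αω+βω = 1·0+4·0+-6·0 ≡ 0  ⇒  (a,b)_2 = +1.
v=19: a=19^-2·(≡4), b=19^1·(≡7) mod 19; (4|19)=+1, (7|19)=+1; (−1)^{-2·1·9}·(+1)^1·(+1)^-2 = +1.
|Ram(-41, -114855)| = 4, even; anisotropic at {13, 31, 41, ∞}.

[13, 31, 41, inf]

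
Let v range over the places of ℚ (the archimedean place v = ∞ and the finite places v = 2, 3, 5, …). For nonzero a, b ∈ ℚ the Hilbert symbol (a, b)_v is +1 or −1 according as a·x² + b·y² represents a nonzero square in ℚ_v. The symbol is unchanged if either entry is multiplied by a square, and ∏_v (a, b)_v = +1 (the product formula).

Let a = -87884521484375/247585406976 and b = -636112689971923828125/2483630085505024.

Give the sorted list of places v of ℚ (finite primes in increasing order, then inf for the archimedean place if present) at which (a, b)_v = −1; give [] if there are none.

[17, inf]

Mod squares: a ≡ -714, b ≡ -5. Check v ∈ {∞, 2, 3, 5, 7, 11, 17, 23}.
v=3: a=3^-3·(≡2), b=3^2·(≡1) mod 3; (2|3)=-1, (1|3)=+1; (−1)^{-3·2·1}·(-1)^2·(+1)^-3 = +1.
v=23: a=23^-4·(≡21), b=23^-6·(≡16) mod 23; (21|23)=-1, (16|23)=+1; (−1)^{-4·-6·11}·(-1)^-6·(+1)^-4 = +1.
v=7: a=7^1·(≡5), b=7^2·(≡2) mod 7; (5|7)=-1, (2|7)=+1; (−1)^{1·2·3}·(-1)^2·(+1)^1 = +1.
v=11: a=11^2·(≡3), b=11^2·(≡8) mod 11; (3|11)=+1, (8|11)=-1; (−1)^{2·2·5}·(+1)^2·(-1)^2 = +1.
v=2: v_2(a)=-15, v_2(b)=-24; units ≡ 3, 3 (mod 8); ε·ε+αω+βω = 1·1+-15·1+-24·1 ≡ 0  ⇒  (a,b)_2 = +1.
v=5: a=5^14·(≡1), b=5^23·(≡1) mod 5; (1|5)=+1, (1|5)=+1; (−1)^{14·23·2}·(+1)^23·(+1)^14 = +1.
v=∞: -714 < 0 and -5 < 0  ⇒  (a,b)_∞ = -1.
v=17: a=17^1·(≡15), b=17^0·(≡11) mod 17; (15|17)=+1, (11|17)=-1; (−1)^{1·0·8}·(+1)^0·(-1)^1 = -1.
|Ram(-714, -5)| = 2, even; anisotropic at {17, ∞}.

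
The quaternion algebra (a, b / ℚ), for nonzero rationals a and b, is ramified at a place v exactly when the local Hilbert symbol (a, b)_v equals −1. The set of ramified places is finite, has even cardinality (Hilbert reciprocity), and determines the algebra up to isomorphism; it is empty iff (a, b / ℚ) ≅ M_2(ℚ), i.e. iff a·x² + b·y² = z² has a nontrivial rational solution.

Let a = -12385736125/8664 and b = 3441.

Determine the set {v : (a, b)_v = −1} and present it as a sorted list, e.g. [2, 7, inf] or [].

(a, b) ≡ (-60664830, 3441) mod (ℚ^×)²; places V = {2, 3, 5, 7, 19, 31, 37, 41, 43, ∞}.
(a,b)_31: α=1, u≡4; β=1, v≡18 (mod 31); (4|31)=+1, (18|31)=+1; sign (−1)^1·+1^1·+1^1 = -1.
(a,b)_5: α=3, u≡4; β=0, v≡1 (mod 5); (4|5)=+1, (1|5)=+1; sign (−1)^0·+1^0·+1^3 = +1.
(a,b)_41: α=1, u≡34; β=0, v≡38 (mod 41); (34|41)=-1, (38|41)=-1; sign (−1)^0·-1^0·-1^1 = -1.
(a,b)_3: α=-1, u≡1; β=1, v≡1 (mod 3); (1|3)=+1, (1|3)=+1; sign (−1)^1·+1^1·+1^-1 = -1.
(a,b)_∞: sgn(-60664830)=−, sgn(3441)=+, so +1.
(a,b)_19: α=-2, u≡5; β=0, v≡2 (mod 19); (5|19)=+1, (2|19)=-1; sign (−1)^0·+1^0·-1^-2 = +1.
(a,b)_43: α=1, u≡32; β=0, v≡1 (mod 43); (32|43)=-1, (1|43)=+1; sign (−1)^0·-1^0·+1^1 = +1.
(a,b)_7: α=2, u≡3; β=0, v≡4 (mod 7); (3|7)=-1, (4|7)=+1; sign (−1)^0·-1^0·+1^2 = +1.
(a,b)_37: α=1, u≡36; β=1, v≡19 (mod 37); (36|37)=+1, (19|37)=-1; sign (−1)^0·+1^1·-1^1 = -1.
(a,b)_2: α=-3, β=0; u≡1, v≡1 (mod 8); ε(u)ε(v)=0·0, αω(v)=-3·0, βω(u)=0·0; sum ≡ 0  ⇒  +1.
(-60664830, 3441 / ℚ) ramifies at {3, 31, 37, 41}: a division algebra.

[3, 31, 37, 41]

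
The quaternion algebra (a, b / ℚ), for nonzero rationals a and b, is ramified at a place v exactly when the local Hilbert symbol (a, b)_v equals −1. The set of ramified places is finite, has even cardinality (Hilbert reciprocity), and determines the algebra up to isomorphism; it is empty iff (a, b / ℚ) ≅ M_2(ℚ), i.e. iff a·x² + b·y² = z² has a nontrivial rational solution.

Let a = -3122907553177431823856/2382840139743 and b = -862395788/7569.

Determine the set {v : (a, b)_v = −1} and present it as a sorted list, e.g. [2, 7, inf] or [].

[7, 13, 17, inf]

(a, b) ≡ (-29393, -323) mod (ℚ^×)²; places V = {2, 3, 7, 13, 17, 19, 29, 43, ∞}.
(a,b)_∞: sgn(-29393)=−, sgn(-323)=−, so -1.
(a,b)_29: α=0, u≡1; β=-2, v≡20 (mod 29); (1|29)=+1, (20|29)=+1; sign (−1)^0·+1^-2·+1^0 = +1.
(a,b)_7: α=-9, u≡1; β=0, v≡6 (mod 7); (1|7)=+1, (6|7)=-1; sign (−1)^0·+1^0·-1^-9 = -1.
(a,b)_3: α=-10, u≡1; β=-2, v≡1 (mod 3); (1|3)=+1, (1|3)=+1; sign (−1)^0·+1^-2·+1^-10 = +1.
(a,b)_13: α=1, u≡3; β=0, v≡2 (mod 13); (3|13)=+1, (2|13)=-1; sign (−1)^0·+1^0·-1^1 = -1.
(a,b)_43: α=4, u≡29; β=2, v≡9 (mod 43); (29|43)=-1, (9|43)=+1; sign (−1)^0·-1^2·+1^4 = +1.
(a,b)_17: α=3, u≡3; β=1, v≡15 (mod 17); (3|17)=-1, (15|17)=+1; sign (−1)^0·-1^1·+1^3 = -1.
(a,b)_19: α=7, u≡1; β=3, v≡15 (mod 19); (1|19)=+1, (15|19)=-1; sign (−1)^1·+1^3·-1^7 = +1.
(a,b)_2: α=4, β=2; u≡7, v≡5 (mod 8); ε(u)ε(v)=1·0, αω(v)=4·1, βω(u)=2·0; sum ≡ 0  ⇒  +1.
|Ram(-29393, -323)| = 4, even; anisotropic at {7, 13, 17, ∞}.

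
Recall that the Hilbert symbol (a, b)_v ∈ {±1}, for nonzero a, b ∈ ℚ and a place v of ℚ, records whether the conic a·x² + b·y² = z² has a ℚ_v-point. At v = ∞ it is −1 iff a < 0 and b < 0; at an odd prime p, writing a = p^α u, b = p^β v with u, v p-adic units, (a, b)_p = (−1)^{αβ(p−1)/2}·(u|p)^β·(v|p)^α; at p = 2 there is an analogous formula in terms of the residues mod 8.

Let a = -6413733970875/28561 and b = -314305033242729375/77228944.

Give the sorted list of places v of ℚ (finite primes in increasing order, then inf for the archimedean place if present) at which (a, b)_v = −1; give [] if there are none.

Mod squares: a ≡ -26175835, b ≡ -5235167. Check v ∈ {∞, 2, 3, 5, 7, 11, 13, 17, 29, 37, 41}.
v=37: a=37^1·(≡18), b=37^1·(≡28) mod 37; (18|37)=-1, (28|37)=+1; (−1)^{1·1·18}·(-1)^1·(+1)^1 = -1.
v=2: v_2(a)=0, v_2(b)=-4; units ≡ 5, 1 (mod 8); ε·ε+αω+βω = 0·0+0·0+-4·1 ≡ 0  ⇒  (a,b)_2 = +1.
v=∞: -26175835 < 0 and -5235167 < 0  ⇒  (a,b)_∞ = -1.
v=7: a=7^1·(≡1), b=7^1·(≡6) mod 7; (1|7)=+1, (6|7)=-1; (−1)^{1·1·3}·(+1)^1·(-1)^1 = +1.
v=17: a=17^1·(≡12), b=17^1·(≡13) mod 17; (12|17)=-1, (13|17)=+1; (−1)^{1·1·8}·(-1)^1·(+1)^1 = -1.
v=5: a=5^3·(≡3), b=5^4·(≡2) mod 5; (3|5)=-1, (2|5)=-1; (−1)^{3·4·2}·(-1)^4·(-1)^3 = -1.
v=29: a=29^1·(≡19), b=29^1·(≡3) mod 29; (19|29)=-1, (3|29)=-1; (−1)^{1·1·14}·(-1)^1·(-1)^1 = +1.
v=3: a=3^4·(≡2), b=3^8·(≡1) mod 3; (2|3)=-1, (1|3)=+1; (−1)^{4·8·1}·(-1)^8·(+1)^4 = +1.
v=41: a=41^1·(≡34), b=41^1·(≡35) mod 41; (34|41)=-1, (35|41)=-1; (−1)^{1·1·20}·(-1)^1·(-1)^1 = +1.
v=11: a=11^2·(≡8), b=11^4·(≡8) mod 11; (8|11)=-1, (8|11)=-1; (−1)^{2·4·5}·(-1)^4·(-1)^2 = +1.
v=13: a=13^-4·(≡3), b=13^-6·(≡8) mod 13; (3|13)=+1, (8|13)=-1; (−1)^{-4·-6·6}·(+1)^-6·(-1)^-4 = +1.
Ram(-26175835, -5235167) = {5, 17, 37, ∞}; no ℚ_5-point on the conic.

[5, 17, 37, inf]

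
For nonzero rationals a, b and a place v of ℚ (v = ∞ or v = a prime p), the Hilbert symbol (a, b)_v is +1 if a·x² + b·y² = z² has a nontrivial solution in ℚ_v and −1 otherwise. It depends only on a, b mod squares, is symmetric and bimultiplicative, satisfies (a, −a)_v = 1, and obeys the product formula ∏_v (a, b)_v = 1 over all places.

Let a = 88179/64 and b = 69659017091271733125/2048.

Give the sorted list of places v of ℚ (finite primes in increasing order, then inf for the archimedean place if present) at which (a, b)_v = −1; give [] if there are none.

[2, 3, 7, 19]

Mod squares: a ≡ 88179, b ≡ 14586. Check v ∈ {∞, 2, 3, 5, 7, 11, 13, 17, 19}.
v=19: a=19^1·(≡17), b=19^4·(≡8) mod 19; (17|19)=+1, (8|19)=-1; (−1)^{1·4·9}·(+1)^4·(-1)^1 = -1.
v=2: v_2(a)=-6, v_2(b)=-11; units ≡ 3, 5 (mod 8); ε·ε+αω+βω = 1·0+-6·1+-11·1 ≡ 1  ⇒  (a,b)_2 = -1.
v=5: a=5^0·(≡1), b=5^4·(≡1) mod 5; (1|5)=+1, (1|5)=+1; (−1)^{0·4·2}·(+1)^4·(+1)^0 = +1.
v=13: a=13^1·(≡3), b=13^3·(≡10) mod 13; (3|13)=+1, (10|13)=+1; (−1)^{1·3·6}·(+1)^3·(+1)^1 = +1.
v=7: a=7^1·(≡4), b=7^4·(≡5) mod 7; (4|7)=+1, (5|7)=-1; (−1)^{1·4·3}·(+1)^4·(-1)^1 = -1.
v=∞: 88179 > 0 and 14586 > 0  ⇒  (a,b)_∞ = +1.
v=17: a=17^1·(≡8), b=17^3·(≡9) mod 17; (8|17)=+1, (9|17)=+1; (−1)^{1·3·8}·(+1)^3·(+1)^1 = +1.
v=11: a=11^0·(≡4), b=11^1·(≡8) mod 11; (4|11)=+1, (8|11)=-1; (−1)^{0·1·5}·(+1)^1·(-1)^0 = +1.
v=3: a=3^1·(≡2), b=3^1·(≡2) mod 3; (2|3)=-1, (2|3)=-1; (−1)^{1·1·1}·(-1)^1·(-1)^1 = -1.
|Ram(88179, 14586)| = 4, even; anisotropic at {2, 3, 7, 19}.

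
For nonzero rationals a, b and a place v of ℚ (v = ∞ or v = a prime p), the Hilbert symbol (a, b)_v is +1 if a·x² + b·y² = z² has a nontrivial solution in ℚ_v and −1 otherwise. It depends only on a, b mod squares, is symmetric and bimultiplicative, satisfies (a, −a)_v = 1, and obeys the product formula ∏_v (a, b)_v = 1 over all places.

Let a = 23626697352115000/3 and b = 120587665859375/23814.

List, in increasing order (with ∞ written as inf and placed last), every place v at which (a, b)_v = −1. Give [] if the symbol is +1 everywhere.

[3, 5, 11, 13]

(a, b) ≡ (858, 5610) mod (ℚ^×)²; places V = {2, 3, 5, 7, 11, 13, 17, 37, ∞}.
(a,b)_17: α=6, u≡8; β=3, v≡3 (mod 17); (8|17)=+1, (3|17)=-1; sign (−1)^0·+1^3·-1^6 = +1.
(a,b)_∞: sgn(858)=+, sgn(5610)=+, so +1.
(a,b)_7: α=0, u≡1; β=-2, v≡5 (mod 7); (1|7)=+1, (5|7)=-1; sign (−1)^0·+1^-2·-1^0 = +1.
(a,b)_13: α=1, u≡9; β=4, v≡5 (mod 13); (9|13)=+1, (5|13)=-1; sign (−1)^0·+1^4·-1^1 = -1.
(a,b)_37: α=2, u≡34; β=0, v≡20 (mod 37); (34|37)=+1, (20|37)=-1; sign (−1)^0·+1^0·-1^2 = +1.
(a,b)_2: α=3, β=-1; u≡5, v≡5 (mod 8); ε(u)ε(v)=0·0, αω(v)=3·1, βω(u)=-1·1; sum ≡ 0  ⇒  +1.
(a,b)_5: α=4, u≡3; β=7, v≡2 (mod 5); (3|5)=-1, (2|5)=-1; sign (−1)^0·-1^7·-1^4 = -1.
(a,b)_3: α=-1, u≡1; β=-5, v≡1 (mod 3); (1|3)=+1, (1|3)=+1; sign (−1)^1·+1^-5·+1^-1 = -1.
(a,b)_11: α=1, u≡1; β=1, v≡5 (mod 11); (1|11)=+1, (5|11)=+1; sign (−1)^1·+1^1·+1^1 = -1.
(858, 5610 / ℚ) ramifies at {3, 5, 11, 13}: a division algebra.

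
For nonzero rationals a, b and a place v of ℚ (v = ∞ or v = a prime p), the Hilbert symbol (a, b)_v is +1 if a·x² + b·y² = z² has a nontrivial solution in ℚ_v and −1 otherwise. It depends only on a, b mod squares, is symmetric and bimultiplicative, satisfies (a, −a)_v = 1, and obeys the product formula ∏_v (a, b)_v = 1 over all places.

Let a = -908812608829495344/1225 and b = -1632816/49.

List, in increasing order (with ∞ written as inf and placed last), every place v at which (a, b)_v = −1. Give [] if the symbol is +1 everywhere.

(a, b) ≡ (-5454059, -11339) mod (ℚ^×)²; places V = {2, 3, 5, 7, 13, 17, 23, 29, 37, ∞}.
(a,b)_23: α=3, u≡14; β=1, v≡3 (mod 23); (14|23)=-1, (3|23)=+1; sign (−1)^1·-1^1·+1^3 = +1.
(a,b)_2: α=4, β=4; u≡5, v≡5 (mod 8); ε(u)ε(v)=0·0, αω(v)=4·1, βω(u)=4·1; sum ≡ 0  ⇒  +1.
(a,b)_∞: sgn(-5454059)=−, sgn(-11339)=−, so -1.
(a,b)_13: α=1, u≡6; β=0, v≡1 (mod 13); (6|13)=-1, (1|13)=+1; sign (−1)^0·-1^0·+1^1 = +1.
(a,b)_7: α=-2, u≡3; β=-2, v≡4 (mod 7); (3|7)=-1, (4|7)=+1; sign (−1)^0·-1^-2·+1^-2 = +1.
(a,b)_17: α=3, u≡12; β=1, v≡16 (mod 17); (12|17)=-1, (16|17)=+1; sign (−1)^0·-1^1·+1^3 = -1.
(a,b)_37: α=1, u≡26; β=0, v≡18 (mod 37); (26|37)=+1, (18|37)=-1; sign (−1)^0·+1^0·-1^1 = -1.
(a,b)_3: α=4, u≡1; β=2, v≡1 (mod 3); (1|3)=+1, (1|3)=+1; sign (−1)^0·+1^2·+1^4 = +1.
(a,b)_5: α=-2, u≡4; β=0, v≡1 (mod 5); (4|5)=+1, (1|5)=+1; sign (−1)^0·+1^0·+1^-2 = +1.
(a,b)_29: α=3, u≡4; β=1, v≡21 (mod 29); (4|29)=+1, (21|29)=-1; sign (−1)^0·+1^1·-1^3 = -1.
(-5454059, -11339 / ℚ) ramifies at {17, 29, 37, ∞}: a division algebra.

[17, 29, 37, inf]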